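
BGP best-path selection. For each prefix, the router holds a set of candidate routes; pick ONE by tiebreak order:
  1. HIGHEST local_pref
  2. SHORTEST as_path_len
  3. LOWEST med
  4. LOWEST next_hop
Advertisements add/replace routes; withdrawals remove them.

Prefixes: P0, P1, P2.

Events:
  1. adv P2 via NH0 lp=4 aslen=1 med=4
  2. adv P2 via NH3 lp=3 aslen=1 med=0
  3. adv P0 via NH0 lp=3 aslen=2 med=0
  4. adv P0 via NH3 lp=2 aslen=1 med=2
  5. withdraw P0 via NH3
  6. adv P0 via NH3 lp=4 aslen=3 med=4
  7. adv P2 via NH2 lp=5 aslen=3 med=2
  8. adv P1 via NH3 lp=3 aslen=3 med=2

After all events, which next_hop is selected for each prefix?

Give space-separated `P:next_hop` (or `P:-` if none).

Answer: P0:NH3 P1:NH3 P2:NH2

Derivation:
Op 1: best P0=- P1=- P2=NH0
Op 2: best P0=- P1=- P2=NH0
Op 3: best P0=NH0 P1=- P2=NH0
Op 4: best P0=NH0 P1=- P2=NH0
Op 5: best P0=NH0 P1=- P2=NH0
Op 6: best P0=NH3 P1=- P2=NH0
Op 7: best P0=NH3 P1=- P2=NH2
Op 8: best P0=NH3 P1=NH3 P2=NH2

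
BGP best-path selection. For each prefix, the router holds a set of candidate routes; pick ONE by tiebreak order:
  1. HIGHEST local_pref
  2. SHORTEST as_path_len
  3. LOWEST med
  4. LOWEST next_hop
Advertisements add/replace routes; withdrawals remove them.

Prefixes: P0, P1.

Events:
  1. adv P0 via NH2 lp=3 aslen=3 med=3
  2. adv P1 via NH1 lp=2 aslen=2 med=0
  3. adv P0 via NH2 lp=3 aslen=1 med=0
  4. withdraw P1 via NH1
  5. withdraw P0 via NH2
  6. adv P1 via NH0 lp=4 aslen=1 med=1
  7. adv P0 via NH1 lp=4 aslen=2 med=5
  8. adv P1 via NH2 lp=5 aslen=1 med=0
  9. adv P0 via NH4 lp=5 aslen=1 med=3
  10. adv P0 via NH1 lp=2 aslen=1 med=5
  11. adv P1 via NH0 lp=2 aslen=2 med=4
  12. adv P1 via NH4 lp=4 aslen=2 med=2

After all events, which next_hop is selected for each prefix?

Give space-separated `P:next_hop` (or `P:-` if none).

Op 1: best P0=NH2 P1=-
Op 2: best P0=NH2 P1=NH1
Op 3: best P0=NH2 P1=NH1
Op 4: best P0=NH2 P1=-
Op 5: best P0=- P1=-
Op 6: best P0=- P1=NH0
Op 7: best P0=NH1 P1=NH0
Op 8: best P0=NH1 P1=NH2
Op 9: best P0=NH4 P1=NH2
Op 10: best P0=NH4 P1=NH2
Op 11: best P0=NH4 P1=NH2
Op 12: best P0=NH4 P1=NH2

Answer: P0:NH4 P1:NH2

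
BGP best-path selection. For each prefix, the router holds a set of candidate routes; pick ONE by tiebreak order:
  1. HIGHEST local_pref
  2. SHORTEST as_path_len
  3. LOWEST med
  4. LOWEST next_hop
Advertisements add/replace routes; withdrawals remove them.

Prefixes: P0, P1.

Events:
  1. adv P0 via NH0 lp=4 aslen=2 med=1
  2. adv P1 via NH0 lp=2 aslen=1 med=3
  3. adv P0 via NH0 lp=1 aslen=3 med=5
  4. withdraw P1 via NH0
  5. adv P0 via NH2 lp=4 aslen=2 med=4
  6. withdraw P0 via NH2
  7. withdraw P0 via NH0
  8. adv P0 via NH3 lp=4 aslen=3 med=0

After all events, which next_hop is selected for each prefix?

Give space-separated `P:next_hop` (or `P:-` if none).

Op 1: best P0=NH0 P1=-
Op 2: best P0=NH0 P1=NH0
Op 3: best P0=NH0 P1=NH0
Op 4: best P0=NH0 P1=-
Op 5: best P0=NH2 P1=-
Op 6: best P0=NH0 P1=-
Op 7: best P0=- P1=-
Op 8: best P0=NH3 P1=-

Answer: P0:NH3 P1:-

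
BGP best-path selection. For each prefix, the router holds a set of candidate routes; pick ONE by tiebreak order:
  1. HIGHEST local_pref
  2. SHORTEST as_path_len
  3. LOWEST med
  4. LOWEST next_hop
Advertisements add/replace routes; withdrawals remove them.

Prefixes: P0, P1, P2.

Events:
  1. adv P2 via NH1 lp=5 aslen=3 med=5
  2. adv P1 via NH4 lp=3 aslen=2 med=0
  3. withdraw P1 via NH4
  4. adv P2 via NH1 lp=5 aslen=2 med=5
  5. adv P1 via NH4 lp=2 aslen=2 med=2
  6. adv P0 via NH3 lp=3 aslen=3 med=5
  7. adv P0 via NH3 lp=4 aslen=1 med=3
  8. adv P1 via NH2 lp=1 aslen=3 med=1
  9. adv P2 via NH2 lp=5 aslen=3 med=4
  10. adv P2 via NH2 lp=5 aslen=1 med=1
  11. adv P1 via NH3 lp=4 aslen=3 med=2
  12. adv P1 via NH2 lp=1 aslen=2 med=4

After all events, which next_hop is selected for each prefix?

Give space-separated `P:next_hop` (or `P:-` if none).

Op 1: best P0=- P1=- P2=NH1
Op 2: best P0=- P1=NH4 P2=NH1
Op 3: best P0=- P1=- P2=NH1
Op 4: best P0=- P1=- P2=NH1
Op 5: best P0=- P1=NH4 P2=NH1
Op 6: best P0=NH3 P1=NH4 P2=NH1
Op 7: best P0=NH3 P1=NH4 P2=NH1
Op 8: best P0=NH3 P1=NH4 P2=NH1
Op 9: best P0=NH3 P1=NH4 P2=NH1
Op 10: best P0=NH3 P1=NH4 P2=NH2
Op 11: best P0=NH3 P1=NH3 P2=NH2
Op 12: best P0=NH3 P1=NH3 P2=NH2

Answer: P0:NH3 P1:NH3 P2:NH2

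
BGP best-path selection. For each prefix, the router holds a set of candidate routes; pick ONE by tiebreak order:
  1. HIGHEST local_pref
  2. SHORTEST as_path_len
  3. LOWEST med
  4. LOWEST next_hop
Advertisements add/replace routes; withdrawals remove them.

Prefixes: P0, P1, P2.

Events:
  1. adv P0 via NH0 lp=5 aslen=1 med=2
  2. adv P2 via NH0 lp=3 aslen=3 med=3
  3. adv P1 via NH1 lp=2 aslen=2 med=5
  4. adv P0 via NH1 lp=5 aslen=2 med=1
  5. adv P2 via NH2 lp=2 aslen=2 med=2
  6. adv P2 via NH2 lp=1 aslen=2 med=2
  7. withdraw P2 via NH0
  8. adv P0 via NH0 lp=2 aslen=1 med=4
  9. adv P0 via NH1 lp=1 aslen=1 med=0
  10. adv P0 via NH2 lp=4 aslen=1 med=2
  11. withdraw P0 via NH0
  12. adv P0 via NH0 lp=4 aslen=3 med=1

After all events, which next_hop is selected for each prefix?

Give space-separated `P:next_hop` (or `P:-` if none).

Op 1: best P0=NH0 P1=- P2=-
Op 2: best P0=NH0 P1=- P2=NH0
Op 3: best P0=NH0 P1=NH1 P2=NH0
Op 4: best P0=NH0 P1=NH1 P2=NH0
Op 5: best P0=NH0 P1=NH1 P2=NH0
Op 6: best P0=NH0 P1=NH1 P2=NH0
Op 7: best P0=NH0 P1=NH1 P2=NH2
Op 8: best P0=NH1 P1=NH1 P2=NH2
Op 9: best P0=NH0 P1=NH1 P2=NH2
Op 10: best P0=NH2 P1=NH1 P2=NH2
Op 11: best P0=NH2 P1=NH1 P2=NH2
Op 12: best P0=NH2 P1=NH1 P2=NH2

Answer: P0:NH2 P1:NH1 P2:NH2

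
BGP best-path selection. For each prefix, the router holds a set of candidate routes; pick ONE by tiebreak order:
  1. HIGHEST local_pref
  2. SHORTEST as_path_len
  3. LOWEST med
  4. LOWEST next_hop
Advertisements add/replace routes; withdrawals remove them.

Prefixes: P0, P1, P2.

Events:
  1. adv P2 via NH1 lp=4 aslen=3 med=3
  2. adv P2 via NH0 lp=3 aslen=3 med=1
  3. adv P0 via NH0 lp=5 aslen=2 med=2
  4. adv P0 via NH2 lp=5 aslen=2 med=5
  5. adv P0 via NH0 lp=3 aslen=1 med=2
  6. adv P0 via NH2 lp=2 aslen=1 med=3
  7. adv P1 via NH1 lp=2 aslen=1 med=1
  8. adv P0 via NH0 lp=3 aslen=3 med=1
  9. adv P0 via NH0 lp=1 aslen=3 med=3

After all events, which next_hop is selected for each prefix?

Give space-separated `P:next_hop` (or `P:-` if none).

Op 1: best P0=- P1=- P2=NH1
Op 2: best P0=- P1=- P2=NH1
Op 3: best P0=NH0 P1=- P2=NH1
Op 4: best P0=NH0 P1=- P2=NH1
Op 5: best P0=NH2 P1=- P2=NH1
Op 6: best P0=NH0 P1=- P2=NH1
Op 7: best P0=NH0 P1=NH1 P2=NH1
Op 8: best P0=NH0 P1=NH1 P2=NH1
Op 9: best P0=NH2 P1=NH1 P2=NH1

Answer: P0:NH2 P1:NH1 P2:NH1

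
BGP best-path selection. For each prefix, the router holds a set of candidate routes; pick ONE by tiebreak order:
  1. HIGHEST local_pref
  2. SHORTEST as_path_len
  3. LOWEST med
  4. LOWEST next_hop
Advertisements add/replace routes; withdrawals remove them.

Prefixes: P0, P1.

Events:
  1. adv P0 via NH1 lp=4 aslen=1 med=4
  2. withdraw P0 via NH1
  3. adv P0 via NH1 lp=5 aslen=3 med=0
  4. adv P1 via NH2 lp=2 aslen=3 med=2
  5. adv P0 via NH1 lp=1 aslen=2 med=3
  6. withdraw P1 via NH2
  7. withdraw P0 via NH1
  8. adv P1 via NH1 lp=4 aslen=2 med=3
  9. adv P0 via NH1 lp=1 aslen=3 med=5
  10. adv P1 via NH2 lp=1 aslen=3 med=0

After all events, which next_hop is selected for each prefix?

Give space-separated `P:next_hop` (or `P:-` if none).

Op 1: best P0=NH1 P1=-
Op 2: best P0=- P1=-
Op 3: best P0=NH1 P1=-
Op 4: best P0=NH1 P1=NH2
Op 5: best P0=NH1 P1=NH2
Op 6: best P0=NH1 P1=-
Op 7: best P0=- P1=-
Op 8: best P0=- P1=NH1
Op 9: best P0=NH1 P1=NH1
Op 10: best P0=NH1 P1=NH1

Answer: P0:NH1 P1:NH1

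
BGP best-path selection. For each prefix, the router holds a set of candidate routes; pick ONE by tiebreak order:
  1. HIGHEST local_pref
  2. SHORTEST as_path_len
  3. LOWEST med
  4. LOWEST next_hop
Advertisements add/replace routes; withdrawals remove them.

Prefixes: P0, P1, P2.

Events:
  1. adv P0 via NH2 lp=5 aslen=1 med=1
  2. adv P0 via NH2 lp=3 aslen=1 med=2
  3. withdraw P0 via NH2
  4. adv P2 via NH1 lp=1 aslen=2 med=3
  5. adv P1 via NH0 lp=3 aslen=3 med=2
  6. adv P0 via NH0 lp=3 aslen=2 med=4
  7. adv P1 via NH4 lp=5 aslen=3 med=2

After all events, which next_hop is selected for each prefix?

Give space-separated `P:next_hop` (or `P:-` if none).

Answer: P0:NH0 P1:NH4 P2:NH1

Derivation:
Op 1: best P0=NH2 P1=- P2=-
Op 2: best P0=NH2 P1=- P2=-
Op 3: best P0=- P1=- P2=-
Op 4: best P0=- P1=- P2=NH1
Op 5: best P0=- P1=NH0 P2=NH1
Op 6: best P0=NH0 P1=NH0 P2=NH1
Op 7: best P0=NH0 P1=NH4 P2=NH1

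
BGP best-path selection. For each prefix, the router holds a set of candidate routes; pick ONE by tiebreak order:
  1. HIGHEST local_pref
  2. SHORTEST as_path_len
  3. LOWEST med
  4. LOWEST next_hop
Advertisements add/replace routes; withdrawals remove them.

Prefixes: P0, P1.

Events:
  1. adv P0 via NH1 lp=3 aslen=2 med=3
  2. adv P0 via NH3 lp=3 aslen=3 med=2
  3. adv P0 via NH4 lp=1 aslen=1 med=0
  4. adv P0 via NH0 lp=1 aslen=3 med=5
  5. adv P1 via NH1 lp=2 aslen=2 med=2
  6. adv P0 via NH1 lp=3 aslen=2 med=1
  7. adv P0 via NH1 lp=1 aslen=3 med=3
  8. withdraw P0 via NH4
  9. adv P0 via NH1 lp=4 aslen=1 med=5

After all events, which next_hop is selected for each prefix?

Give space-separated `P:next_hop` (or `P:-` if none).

Answer: P0:NH1 P1:NH1

Derivation:
Op 1: best P0=NH1 P1=-
Op 2: best P0=NH1 P1=-
Op 3: best P0=NH1 P1=-
Op 4: best P0=NH1 P1=-
Op 5: best P0=NH1 P1=NH1
Op 6: best P0=NH1 P1=NH1
Op 7: best P0=NH3 P1=NH1
Op 8: best P0=NH3 P1=NH1
Op 9: best P0=NH1 P1=NH1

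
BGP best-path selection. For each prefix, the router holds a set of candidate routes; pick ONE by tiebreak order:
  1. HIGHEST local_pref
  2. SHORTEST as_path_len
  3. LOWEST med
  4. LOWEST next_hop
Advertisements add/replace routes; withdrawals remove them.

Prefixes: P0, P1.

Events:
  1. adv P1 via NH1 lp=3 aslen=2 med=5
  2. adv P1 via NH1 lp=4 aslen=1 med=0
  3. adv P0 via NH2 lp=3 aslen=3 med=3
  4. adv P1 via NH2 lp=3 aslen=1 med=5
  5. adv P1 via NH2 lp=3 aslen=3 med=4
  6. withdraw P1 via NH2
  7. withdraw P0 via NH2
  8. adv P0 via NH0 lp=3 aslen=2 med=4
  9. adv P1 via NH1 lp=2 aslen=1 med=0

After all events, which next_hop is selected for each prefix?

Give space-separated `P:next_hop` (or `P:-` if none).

Answer: P0:NH0 P1:NH1

Derivation:
Op 1: best P0=- P1=NH1
Op 2: best P0=- P1=NH1
Op 3: best P0=NH2 P1=NH1
Op 4: best P0=NH2 P1=NH1
Op 5: best P0=NH2 P1=NH1
Op 6: best P0=NH2 P1=NH1
Op 7: best P0=- P1=NH1
Op 8: best P0=NH0 P1=NH1
Op 9: best P0=NH0 P1=NH1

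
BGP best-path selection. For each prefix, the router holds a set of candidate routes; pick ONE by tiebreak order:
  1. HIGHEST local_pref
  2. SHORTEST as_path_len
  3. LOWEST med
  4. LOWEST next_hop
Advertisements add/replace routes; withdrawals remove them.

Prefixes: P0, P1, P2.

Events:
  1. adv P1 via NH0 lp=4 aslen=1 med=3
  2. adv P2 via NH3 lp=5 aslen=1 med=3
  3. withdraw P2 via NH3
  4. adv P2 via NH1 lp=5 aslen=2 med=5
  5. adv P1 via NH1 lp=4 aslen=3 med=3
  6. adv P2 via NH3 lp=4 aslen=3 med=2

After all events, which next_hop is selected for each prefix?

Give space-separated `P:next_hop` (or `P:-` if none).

Answer: P0:- P1:NH0 P2:NH1

Derivation:
Op 1: best P0=- P1=NH0 P2=-
Op 2: best P0=- P1=NH0 P2=NH3
Op 3: best P0=- P1=NH0 P2=-
Op 4: best P0=- P1=NH0 P2=NH1
Op 5: best P0=- P1=NH0 P2=NH1
Op 6: best P0=- P1=NH0 P2=NH1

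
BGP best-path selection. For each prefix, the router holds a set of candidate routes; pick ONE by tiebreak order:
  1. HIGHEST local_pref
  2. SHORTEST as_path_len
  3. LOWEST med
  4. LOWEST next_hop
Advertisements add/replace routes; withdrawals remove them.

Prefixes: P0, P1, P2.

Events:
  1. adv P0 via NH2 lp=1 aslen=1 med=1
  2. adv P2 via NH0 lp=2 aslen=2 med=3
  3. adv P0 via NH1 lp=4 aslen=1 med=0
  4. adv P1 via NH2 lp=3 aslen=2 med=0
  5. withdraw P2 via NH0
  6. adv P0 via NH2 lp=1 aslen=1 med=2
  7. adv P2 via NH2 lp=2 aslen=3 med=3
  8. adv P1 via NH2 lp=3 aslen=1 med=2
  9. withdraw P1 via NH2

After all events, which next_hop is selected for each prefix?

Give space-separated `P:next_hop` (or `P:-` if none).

Answer: P0:NH1 P1:- P2:NH2

Derivation:
Op 1: best P0=NH2 P1=- P2=-
Op 2: best P0=NH2 P1=- P2=NH0
Op 3: best P0=NH1 P1=- P2=NH0
Op 4: best P0=NH1 P1=NH2 P2=NH0
Op 5: best P0=NH1 P1=NH2 P2=-
Op 6: best P0=NH1 P1=NH2 P2=-
Op 7: best P0=NH1 P1=NH2 P2=NH2
Op 8: best P0=NH1 P1=NH2 P2=NH2
Op 9: best P0=NH1 P1=- P2=NH2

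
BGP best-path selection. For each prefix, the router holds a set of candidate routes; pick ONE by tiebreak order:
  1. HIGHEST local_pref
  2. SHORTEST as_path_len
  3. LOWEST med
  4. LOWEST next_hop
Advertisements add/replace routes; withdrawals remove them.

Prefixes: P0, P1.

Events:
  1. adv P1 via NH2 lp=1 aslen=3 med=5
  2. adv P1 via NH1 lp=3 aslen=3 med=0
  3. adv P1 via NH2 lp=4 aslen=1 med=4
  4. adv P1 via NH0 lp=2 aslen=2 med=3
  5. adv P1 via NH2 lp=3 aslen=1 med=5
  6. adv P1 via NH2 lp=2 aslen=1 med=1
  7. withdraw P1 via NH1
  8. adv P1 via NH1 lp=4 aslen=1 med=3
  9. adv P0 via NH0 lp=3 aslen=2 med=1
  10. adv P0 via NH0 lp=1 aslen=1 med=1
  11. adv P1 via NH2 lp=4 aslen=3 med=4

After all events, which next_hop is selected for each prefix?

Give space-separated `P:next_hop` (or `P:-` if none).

Answer: P0:NH0 P1:NH1

Derivation:
Op 1: best P0=- P1=NH2
Op 2: best P0=- P1=NH1
Op 3: best P0=- P1=NH2
Op 4: best P0=- P1=NH2
Op 5: best P0=- P1=NH2
Op 6: best P0=- P1=NH1
Op 7: best P0=- P1=NH2
Op 8: best P0=- P1=NH1
Op 9: best P0=NH0 P1=NH1
Op 10: best P0=NH0 P1=NH1
Op 11: best P0=NH0 P1=NH1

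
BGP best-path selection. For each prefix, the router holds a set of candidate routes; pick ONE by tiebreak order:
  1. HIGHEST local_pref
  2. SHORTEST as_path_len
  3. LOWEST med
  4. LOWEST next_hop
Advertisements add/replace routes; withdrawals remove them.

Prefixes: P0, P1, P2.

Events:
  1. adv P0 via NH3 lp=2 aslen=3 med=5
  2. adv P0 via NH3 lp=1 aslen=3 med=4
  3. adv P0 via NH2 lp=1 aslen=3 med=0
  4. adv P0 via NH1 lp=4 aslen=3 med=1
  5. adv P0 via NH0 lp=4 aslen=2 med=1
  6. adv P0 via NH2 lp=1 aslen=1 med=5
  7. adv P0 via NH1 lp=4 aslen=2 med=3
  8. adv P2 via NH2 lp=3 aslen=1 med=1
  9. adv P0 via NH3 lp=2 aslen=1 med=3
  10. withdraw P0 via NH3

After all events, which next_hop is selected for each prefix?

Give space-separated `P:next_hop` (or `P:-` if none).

Answer: P0:NH0 P1:- P2:NH2

Derivation:
Op 1: best P0=NH3 P1=- P2=-
Op 2: best P0=NH3 P1=- P2=-
Op 3: best P0=NH2 P1=- P2=-
Op 4: best P0=NH1 P1=- P2=-
Op 5: best P0=NH0 P1=- P2=-
Op 6: best P0=NH0 P1=- P2=-
Op 7: best P0=NH0 P1=- P2=-
Op 8: best P0=NH0 P1=- P2=NH2
Op 9: best P0=NH0 P1=- P2=NH2
Op 10: best P0=NH0 P1=- P2=NH2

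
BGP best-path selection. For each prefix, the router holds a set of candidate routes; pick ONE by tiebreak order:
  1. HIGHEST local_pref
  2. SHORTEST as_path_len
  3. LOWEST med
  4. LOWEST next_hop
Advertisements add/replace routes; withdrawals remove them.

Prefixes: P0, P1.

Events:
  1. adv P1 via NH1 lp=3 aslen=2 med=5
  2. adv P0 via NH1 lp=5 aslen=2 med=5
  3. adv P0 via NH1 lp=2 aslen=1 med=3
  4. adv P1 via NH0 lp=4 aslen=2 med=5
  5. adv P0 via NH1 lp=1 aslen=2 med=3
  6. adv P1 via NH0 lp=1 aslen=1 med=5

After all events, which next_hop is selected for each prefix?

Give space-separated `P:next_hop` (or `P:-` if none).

Answer: P0:NH1 P1:NH1

Derivation:
Op 1: best P0=- P1=NH1
Op 2: best P0=NH1 P1=NH1
Op 3: best P0=NH1 P1=NH1
Op 4: best P0=NH1 P1=NH0
Op 5: best P0=NH1 P1=NH0
Op 6: best P0=NH1 P1=NH1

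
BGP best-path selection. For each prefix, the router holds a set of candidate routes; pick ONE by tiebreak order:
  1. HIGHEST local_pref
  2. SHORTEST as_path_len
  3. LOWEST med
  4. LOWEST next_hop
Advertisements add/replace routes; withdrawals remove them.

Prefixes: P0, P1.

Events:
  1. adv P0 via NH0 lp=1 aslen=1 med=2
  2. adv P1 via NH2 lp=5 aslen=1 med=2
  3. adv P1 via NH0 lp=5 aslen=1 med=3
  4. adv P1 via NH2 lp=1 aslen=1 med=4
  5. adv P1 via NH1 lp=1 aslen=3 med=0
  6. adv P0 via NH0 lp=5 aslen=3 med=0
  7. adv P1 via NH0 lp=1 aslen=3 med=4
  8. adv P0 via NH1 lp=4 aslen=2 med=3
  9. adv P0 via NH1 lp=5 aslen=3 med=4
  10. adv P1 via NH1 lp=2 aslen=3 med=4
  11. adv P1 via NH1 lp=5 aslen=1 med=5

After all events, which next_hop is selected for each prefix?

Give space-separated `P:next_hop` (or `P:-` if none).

Op 1: best P0=NH0 P1=-
Op 2: best P0=NH0 P1=NH2
Op 3: best P0=NH0 P1=NH2
Op 4: best P0=NH0 P1=NH0
Op 5: best P0=NH0 P1=NH0
Op 6: best P0=NH0 P1=NH0
Op 7: best P0=NH0 P1=NH2
Op 8: best P0=NH0 P1=NH2
Op 9: best P0=NH0 P1=NH2
Op 10: best P0=NH0 P1=NH1
Op 11: best P0=NH0 P1=NH1

Answer: P0:NH0 P1:NH1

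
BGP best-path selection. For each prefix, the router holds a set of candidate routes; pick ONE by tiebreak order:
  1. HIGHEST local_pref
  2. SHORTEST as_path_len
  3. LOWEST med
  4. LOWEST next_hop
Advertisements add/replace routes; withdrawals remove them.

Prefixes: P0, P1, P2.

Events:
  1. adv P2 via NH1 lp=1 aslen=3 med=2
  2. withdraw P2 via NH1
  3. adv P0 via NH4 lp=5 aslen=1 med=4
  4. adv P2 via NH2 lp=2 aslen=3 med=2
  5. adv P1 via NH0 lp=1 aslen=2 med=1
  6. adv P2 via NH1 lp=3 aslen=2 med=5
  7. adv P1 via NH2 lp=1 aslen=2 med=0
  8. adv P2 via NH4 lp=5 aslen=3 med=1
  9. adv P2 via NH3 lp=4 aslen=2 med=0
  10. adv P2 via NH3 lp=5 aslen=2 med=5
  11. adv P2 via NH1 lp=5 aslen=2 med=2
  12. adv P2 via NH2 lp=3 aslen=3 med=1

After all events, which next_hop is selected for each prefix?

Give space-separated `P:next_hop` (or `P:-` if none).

Op 1: best P0=- P1=- P2=NH1
Op 2: best P0=- P1=- P2=-
Op 3: best P0=NH4 P1=- P2=-
Op 4: best P0=NH4 P1=- P2=NH2
Op 5: best P0=NH4 P1=NH0 P2=NH2
Op 6: best P0=NH4 P1=NH0 P2=NH1
Op 7: best P0=NH4 P1=NH2 P2=NH1
Op 8: best P0=NH4 P1=NH2 P2=NH4
Op 9: best P0=NH4 P1=NH2 P2=NH4
Op 10: best P0=NH4 P1=NH2 P2=NH3
Op 11: best P0=NH4 P1=NH2 P2=NH1
Op 12: best P0=NH4 P1=NH2 P2=NH1

Answer: P0:NH4 P1:NH2 P2:NH1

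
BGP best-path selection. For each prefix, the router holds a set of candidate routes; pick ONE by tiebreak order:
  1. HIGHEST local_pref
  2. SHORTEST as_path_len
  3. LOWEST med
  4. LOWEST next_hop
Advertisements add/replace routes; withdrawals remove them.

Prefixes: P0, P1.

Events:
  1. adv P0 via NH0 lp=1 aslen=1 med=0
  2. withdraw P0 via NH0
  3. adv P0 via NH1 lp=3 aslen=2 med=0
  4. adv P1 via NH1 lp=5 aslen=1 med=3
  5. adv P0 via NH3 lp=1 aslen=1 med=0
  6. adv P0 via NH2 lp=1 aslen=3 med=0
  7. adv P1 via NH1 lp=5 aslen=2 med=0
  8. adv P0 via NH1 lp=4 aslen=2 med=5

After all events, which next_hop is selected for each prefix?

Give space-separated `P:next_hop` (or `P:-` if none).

Answer: P0:NH1 P1:NH1

Derivation:
Op 1: best P0=NH0 P1=-
Op 2: best P0=- P1=-
Op 3: best P0=NH1 P1=-
Op 4: best P0=NH1 P1=NH1
Op 5: best P0=NH1 P1=NH1
Op 6: best P0=NH1 P1=NH1
Op 7: best P0=NH1 P1=NH1
Op 8: best P0=NH1 P1=NH1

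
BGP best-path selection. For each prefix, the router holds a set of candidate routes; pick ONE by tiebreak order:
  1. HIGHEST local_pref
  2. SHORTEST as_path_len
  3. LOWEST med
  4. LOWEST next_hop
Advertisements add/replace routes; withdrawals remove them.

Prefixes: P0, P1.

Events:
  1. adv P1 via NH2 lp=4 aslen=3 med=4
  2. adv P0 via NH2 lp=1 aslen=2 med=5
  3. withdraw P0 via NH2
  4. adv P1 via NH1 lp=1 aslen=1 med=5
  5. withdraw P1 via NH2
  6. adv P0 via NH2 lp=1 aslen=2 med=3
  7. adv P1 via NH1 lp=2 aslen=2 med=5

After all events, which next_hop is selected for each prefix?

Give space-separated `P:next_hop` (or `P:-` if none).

Op 1: best P0=- P1=NH2
Op 2: best P0=NH2 P1=NH2
Op 3: best P0=- P1=NH2
Op 4: best P0=- P1=NH2
Op 5: best P0=- P1=NH1
Op 6: best P0=NH2 P1=NH1
Op 7: best P0=NH2 P1=NH1

Answer: P0:NH2 P1:NH1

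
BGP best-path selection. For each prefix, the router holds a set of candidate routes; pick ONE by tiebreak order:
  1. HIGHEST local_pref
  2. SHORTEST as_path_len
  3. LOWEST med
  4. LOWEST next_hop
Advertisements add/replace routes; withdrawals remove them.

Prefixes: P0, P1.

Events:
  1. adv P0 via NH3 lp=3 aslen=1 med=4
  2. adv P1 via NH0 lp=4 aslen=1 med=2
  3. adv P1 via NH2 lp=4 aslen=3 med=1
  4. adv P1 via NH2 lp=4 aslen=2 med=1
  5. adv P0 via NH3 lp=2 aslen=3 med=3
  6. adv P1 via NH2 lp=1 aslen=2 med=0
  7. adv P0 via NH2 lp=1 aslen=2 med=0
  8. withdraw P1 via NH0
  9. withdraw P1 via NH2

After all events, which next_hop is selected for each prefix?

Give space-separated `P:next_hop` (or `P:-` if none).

Answer: P0:NH3 P1:-

Derivation:
Op 1: best P0=NH3 P1=-
Op 2: best P0=NH3 P1=NH0
Op 3: best P0=NH3 P1=NH0
Op 4: best P0=NH3 P1=NH0
Op 5: best P0=NH3 P1=NH0
Op 6: best P0=NH3 P1=NH0
Op 7: best P0=NH3 P1=NH0
Op 8: best P0=NH3 P1=NH2
Op 9: best P0=NH3 P1=-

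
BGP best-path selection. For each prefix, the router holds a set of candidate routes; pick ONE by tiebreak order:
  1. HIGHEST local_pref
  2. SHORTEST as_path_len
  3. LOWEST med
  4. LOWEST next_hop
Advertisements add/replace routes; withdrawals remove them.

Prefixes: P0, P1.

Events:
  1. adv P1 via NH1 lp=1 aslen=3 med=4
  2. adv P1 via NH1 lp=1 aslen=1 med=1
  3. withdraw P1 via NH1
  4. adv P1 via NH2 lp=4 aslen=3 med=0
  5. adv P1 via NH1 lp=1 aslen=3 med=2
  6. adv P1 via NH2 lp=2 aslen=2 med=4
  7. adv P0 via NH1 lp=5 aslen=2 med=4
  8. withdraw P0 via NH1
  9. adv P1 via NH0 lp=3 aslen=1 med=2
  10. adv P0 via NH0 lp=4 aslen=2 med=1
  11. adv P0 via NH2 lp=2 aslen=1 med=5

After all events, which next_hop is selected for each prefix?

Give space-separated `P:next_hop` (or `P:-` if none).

Answer: P0:NH0 P1:NH0

Derivation:
Op 1: best P0=- P1=NH1
Op 2: best P0=- P1=NH1
Op 3: best P0=- P1=-
Op 4: best P0=- P1=NH2
Op 5: best P0=- P1=NH2
Op 6: best P0=- P1=NH2
Op 7: best P0=NH1 P1=NH2
Op 8: best P0=- P1=NH2
Op 9: best P0=- P1=NH0
Op 10: best P0=NH0 P1=NH0
Op 11: best P0=NH0 P1=NH0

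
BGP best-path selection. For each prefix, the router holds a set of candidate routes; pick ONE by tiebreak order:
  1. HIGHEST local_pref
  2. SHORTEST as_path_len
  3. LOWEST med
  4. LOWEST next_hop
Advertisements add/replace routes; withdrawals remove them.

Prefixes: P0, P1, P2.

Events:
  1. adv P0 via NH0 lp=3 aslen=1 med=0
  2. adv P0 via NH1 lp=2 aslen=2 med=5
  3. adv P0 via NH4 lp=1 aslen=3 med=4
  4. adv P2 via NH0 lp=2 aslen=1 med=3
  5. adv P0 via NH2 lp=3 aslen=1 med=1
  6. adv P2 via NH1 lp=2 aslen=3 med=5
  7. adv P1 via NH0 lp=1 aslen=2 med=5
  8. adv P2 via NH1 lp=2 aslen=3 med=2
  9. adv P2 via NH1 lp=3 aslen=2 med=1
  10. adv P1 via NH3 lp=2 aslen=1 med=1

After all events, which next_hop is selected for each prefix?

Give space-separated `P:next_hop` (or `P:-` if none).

Op 1: best P0=NH0 P1=- P2=-
Op 2: best P0=NH0 P1=- P2=-
Op 3: best P0=NH0 P1=- P2=-
Op 4: best P0=NH0 P1=- P2=NH0
Op 5: best P0=NH0 P1=- P2=NH0
Op 6: best P0=NH0 P1=- P2=NH0
Op 7: best P0=NH0 P1=NH0 P2=NH0
Op 8: best P0=NH0 P1=NH0 P2=NH0
Op 9: best P0=NH0 P1=NH0 P2=NH1
Op 10: best P0=NH0 P1=NH3 P2=NH1

Answer: P0:NH0 P1:NH3 P2:NH1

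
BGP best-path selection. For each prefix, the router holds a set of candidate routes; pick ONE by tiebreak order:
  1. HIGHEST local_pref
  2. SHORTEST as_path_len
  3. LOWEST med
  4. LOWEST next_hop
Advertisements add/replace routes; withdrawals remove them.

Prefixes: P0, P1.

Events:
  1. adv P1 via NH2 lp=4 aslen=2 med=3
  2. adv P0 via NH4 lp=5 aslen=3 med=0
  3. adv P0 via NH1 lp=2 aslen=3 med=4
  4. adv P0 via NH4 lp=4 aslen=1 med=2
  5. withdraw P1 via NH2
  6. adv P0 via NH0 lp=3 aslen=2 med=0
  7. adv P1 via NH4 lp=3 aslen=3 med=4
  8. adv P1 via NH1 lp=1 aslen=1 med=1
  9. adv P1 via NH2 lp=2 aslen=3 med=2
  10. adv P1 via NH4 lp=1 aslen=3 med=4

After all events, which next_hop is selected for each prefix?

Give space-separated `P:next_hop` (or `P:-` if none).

Answer: P0:NH4 P1:NH2

Derivation:
Op 1: best P0=- P1=NH2
Op 2: best P0=NH4 P1=NH2
Op 3: best P0=NH4 P1=NH2
Op 4: best P0=NH4 P1=NH2
Op 5: best P0=NH4 P1=-
Op 6: best P0=NH4 P1=-
Op 7: best P0=NH4 P1=NH4
Op 8: best P0=NH4 P1=NH4
Op 9: best P0=NH4 P1=NH4
Op 10: best P0=NH4 P1=NH2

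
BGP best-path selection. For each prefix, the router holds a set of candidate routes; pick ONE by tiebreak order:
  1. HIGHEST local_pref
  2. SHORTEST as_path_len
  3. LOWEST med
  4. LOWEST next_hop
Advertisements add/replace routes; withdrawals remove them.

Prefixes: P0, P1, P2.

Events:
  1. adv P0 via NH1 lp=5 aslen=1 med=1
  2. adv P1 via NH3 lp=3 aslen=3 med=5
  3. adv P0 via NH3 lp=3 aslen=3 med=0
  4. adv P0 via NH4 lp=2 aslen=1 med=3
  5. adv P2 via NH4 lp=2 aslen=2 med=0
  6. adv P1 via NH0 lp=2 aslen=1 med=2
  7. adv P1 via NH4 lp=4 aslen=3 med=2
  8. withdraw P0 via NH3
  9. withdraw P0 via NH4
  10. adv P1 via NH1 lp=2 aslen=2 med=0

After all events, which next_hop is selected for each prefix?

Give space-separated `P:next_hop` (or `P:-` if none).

Answer: P0:NH1 P1:NH4 P2:NH4

Derivation:
Op 1: best P0=NH1 P1=- P2=-
Op 2: best P0=NH1 P1=NH3 P2=-
Op 3: best P0=NH1 P1=NH3 P2=-
Op 4: best P0=NH1 P1=NH3 P2=-
Op 5: best P0=NH1 P1=NH3 P2=NH4
Op 6: best P0=NH1 P1=NH3 P2=NH4
Op 7: best P0=NH1 P1=NH4 P2=NH4
Op 8: best P0=NH1 P1=NH4 P2=NH4
Op 9: best P0=NH1 P1=NH4 P2=NH4
Op 10: best P0=NH1 P1=NH4 P2=NH4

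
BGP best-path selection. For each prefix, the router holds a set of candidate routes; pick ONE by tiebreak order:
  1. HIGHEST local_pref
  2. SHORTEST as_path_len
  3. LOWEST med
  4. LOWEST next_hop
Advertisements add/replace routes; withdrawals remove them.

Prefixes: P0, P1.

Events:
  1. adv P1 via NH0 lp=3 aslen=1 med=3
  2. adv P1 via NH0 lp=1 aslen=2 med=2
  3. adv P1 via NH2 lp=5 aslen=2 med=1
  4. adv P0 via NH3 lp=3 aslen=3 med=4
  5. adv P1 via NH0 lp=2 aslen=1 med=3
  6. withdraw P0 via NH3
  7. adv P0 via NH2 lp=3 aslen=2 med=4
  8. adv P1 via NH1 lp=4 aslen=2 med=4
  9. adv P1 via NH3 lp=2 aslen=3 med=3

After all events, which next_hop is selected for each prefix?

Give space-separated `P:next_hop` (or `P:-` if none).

Answer: P0:NH2 P1:NH2

Derivation:
Op 1: best P0=- P1=NH0
Op 2: best P0=- P1=NH0
Op 3: best P0=- P1=NH2
Op 4: best P0=NH3 P1=NH2
Op 5: best P0=NH3 P1=NH2
Op 6: best P0=- P1=NH2
Op 7: best P0=NH2 P1=NH2
Op 8: best P0=NH2 P1=NH2
Op 9: best P0=NH2 P1=NH2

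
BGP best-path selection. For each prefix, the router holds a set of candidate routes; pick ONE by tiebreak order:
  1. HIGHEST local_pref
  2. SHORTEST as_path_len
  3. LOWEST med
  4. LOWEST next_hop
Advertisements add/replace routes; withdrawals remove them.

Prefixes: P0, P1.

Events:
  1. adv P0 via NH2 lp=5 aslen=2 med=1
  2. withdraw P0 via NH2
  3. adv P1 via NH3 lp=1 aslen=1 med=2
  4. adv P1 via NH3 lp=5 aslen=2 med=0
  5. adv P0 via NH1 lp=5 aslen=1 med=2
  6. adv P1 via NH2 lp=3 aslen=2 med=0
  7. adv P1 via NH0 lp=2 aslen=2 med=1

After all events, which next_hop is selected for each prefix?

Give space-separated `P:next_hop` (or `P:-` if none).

Answer: P0:NH1 P1:NH3

Derivation:
Op 1: best P0=NH2 P1=-
Op 2: best P0=- P1=-
Op 3: best P0=- P1=NH3
Op 4: best P0=- P1=NH3
Op 5: best P0=NH1 P1=NH3
Op 6: best P0=NH1 P1=NH3
Op 7: best P0=NH1 P1=NH3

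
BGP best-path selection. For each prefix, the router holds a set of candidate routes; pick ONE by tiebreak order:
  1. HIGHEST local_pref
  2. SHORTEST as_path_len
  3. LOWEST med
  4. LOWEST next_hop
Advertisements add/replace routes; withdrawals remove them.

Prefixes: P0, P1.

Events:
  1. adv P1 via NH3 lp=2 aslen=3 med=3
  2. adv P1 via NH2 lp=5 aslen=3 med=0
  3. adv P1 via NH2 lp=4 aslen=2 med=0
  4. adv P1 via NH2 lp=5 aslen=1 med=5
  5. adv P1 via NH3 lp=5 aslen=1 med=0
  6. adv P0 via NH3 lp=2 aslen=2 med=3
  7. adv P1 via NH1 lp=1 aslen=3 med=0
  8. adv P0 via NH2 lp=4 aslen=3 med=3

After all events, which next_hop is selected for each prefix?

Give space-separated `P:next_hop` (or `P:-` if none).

Answer: P0:NH2 P1:NH3

Derivation:
Op 1: best P0=- P1=NH3
Op 2: best P0=- P1=NH2
Op 3: best P0=- P1=NH2
Op 4: best P0=- P1=NH2
Op 5: best P0=- P1=NH3
Op 6: best P0=NH3 P1=NH3
Op 7: best P0=NH3 P1=NH3
Op 8: best P0=NH2 P1=NH3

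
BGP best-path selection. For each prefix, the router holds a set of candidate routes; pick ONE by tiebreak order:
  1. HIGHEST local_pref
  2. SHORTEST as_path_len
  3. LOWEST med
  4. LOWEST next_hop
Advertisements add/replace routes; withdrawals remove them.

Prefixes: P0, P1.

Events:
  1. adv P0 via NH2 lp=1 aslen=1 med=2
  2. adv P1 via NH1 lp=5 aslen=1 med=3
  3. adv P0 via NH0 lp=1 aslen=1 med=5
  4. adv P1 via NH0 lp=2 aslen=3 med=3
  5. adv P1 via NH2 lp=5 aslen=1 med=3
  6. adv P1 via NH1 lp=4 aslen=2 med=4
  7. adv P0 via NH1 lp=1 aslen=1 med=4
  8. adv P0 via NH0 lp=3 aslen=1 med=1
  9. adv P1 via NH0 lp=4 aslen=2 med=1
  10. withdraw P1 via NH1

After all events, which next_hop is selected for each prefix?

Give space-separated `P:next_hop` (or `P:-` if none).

Answer: P0:NH0 P1:NH2

Derivation:
Op 1: best P0=NH2 P1=-
Op 2: best P0=NH2 P1=NH1
Op 3: best P0=NH2 P1=NH1
Op 4: best P0=NH2 P1=NH1
Op 5: best P0=NH2 P1=NH1
Op 6: best P0=NH2 P1=NH2
Op 7: best P0=NH2 P1=NH2
Op 8: best P0=NH0 P1=NH2
Op 9: best P0=NH0 P1=NH2
Op 10: best P0=NH0 P1=NH2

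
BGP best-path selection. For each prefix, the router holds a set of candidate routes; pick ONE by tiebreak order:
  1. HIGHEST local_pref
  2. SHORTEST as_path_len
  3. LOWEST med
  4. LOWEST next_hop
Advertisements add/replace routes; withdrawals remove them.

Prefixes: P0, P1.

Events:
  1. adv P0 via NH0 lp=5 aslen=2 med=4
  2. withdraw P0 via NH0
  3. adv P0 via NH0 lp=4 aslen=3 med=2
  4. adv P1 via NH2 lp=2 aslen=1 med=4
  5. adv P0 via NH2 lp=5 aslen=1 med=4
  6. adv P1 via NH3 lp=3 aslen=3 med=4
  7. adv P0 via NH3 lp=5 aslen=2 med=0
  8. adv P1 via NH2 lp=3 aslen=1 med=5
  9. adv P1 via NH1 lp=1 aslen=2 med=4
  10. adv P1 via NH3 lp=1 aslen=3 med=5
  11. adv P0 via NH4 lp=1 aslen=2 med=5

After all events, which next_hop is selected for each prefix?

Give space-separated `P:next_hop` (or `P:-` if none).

Op 1: best P0=NH0 P1=-
Op 2: best P0=- P1=-
Op 3: best P0=NH0 P1=-
Op 4: best P0=NH0 P1=NH2
Op 5: best P0=NH2 P1=NH2
Op 6: best P0=NH2 P1=NH3
Op 7: best P0=NH2 P1=NH3
Op 8: best P0=NH2 P1=NH2
Op 9: best P0=NH2 P1=NH2
Op 10: best P0=NH2 P1=NH2
Op 11: best P0=NH2 P1=NH2

Answer: P0:NH2 P1:NH2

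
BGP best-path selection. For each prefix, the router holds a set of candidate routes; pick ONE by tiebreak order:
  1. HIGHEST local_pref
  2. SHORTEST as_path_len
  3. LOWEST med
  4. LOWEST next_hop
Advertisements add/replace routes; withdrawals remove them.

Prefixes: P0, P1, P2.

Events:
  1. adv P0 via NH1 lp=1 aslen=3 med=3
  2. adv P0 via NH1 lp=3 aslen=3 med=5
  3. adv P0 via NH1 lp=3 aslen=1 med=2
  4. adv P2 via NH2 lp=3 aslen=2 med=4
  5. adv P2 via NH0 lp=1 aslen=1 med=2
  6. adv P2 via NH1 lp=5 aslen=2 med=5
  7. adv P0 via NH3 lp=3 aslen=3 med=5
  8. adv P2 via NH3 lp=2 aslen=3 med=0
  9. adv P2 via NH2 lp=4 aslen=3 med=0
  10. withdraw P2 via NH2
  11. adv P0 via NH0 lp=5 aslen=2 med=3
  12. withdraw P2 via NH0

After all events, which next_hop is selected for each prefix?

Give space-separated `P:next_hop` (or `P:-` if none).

Op 1: best P0=NH1 P1=- P2=-
Op 2: best P0=NH1 P1=- P2=-
Op 3: best P0=NH1 P1=- P2=-
Op 4: best P0=NH1 P1=- P2=NH2
Op 5: best P0=NH1 P1=- P2=NH2
Op 6: best P0=NH1 P1=- P2=NH1
Op 7: best P0=NH1 P1=- P2=NH1
Op 8: best P0=NH1 P1=- P2=NH1
Op 9: best P0=NH1 P1=- P2=NH1
Op 10: best P0=NH1 P1=- P2=NH1
Op 11: best P0=NH0 P1=- P2=NH1
Op 12: best P0=NH0 P1=- P2=NH1

Answer: P0:NH0 P1:- P2:NH1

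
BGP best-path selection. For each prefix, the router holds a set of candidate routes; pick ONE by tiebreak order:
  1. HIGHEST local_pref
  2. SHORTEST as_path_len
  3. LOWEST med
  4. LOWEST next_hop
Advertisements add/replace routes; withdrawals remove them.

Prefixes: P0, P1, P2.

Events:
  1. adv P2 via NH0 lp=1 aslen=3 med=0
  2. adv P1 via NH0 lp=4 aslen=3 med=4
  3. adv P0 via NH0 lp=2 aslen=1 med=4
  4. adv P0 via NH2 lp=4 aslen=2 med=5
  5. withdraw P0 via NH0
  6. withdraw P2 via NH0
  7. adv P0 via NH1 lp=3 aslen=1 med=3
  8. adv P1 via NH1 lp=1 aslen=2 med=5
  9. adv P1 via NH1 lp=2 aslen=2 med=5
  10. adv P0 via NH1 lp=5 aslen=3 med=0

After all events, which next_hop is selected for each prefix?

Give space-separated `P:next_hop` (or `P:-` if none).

Answer: P0:NH1 P1:NH0 P2:-

Derivation:
Op 1: best P0=- P1=- P2=NH0
Op 2: best P0=- P1=NH0 P2=NH0
Op 3: best P0=NH0 P1=NH0 P2=NH0
Op 4: best P0=NH2 P1=NH0 P2=NH0
Op 5: best P0=NH2 P1=NH0 P2=NH0
Op 6: best P0=NH2 P1=NH0 P2=-
Op 7: best P0=NH2 P1=NH0 P2=-
Op 8: best P0=NH2 P1=NH0 P2=-
Op 9: best P0=NH2 P1=NH0 P2=-
Op 10: best P0=NH1 P1=NH0 P2=-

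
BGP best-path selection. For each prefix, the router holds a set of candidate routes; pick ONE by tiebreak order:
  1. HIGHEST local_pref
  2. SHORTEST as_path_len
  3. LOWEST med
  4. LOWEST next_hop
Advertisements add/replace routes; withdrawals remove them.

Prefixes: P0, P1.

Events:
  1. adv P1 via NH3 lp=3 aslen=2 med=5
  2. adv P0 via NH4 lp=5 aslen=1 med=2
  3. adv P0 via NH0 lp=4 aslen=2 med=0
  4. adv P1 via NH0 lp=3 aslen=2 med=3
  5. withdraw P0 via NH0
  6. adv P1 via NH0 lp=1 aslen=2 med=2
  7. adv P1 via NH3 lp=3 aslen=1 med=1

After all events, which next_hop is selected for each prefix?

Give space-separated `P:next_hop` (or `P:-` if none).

Op 1: best P0=- P1=NH3
Op 2: best P0=NH4 P1=NH3
Op 3: best P0=NH4 P1=NH3
Op 4: best P0=NH4 P1=NH0
Op 5: best P0=NH4 P1=NH0
Op 6: best P0=NH4 P1=NH3
Op 7: best P0=NH4 P1=NH3

Answer: P0:NH4 P1:NH3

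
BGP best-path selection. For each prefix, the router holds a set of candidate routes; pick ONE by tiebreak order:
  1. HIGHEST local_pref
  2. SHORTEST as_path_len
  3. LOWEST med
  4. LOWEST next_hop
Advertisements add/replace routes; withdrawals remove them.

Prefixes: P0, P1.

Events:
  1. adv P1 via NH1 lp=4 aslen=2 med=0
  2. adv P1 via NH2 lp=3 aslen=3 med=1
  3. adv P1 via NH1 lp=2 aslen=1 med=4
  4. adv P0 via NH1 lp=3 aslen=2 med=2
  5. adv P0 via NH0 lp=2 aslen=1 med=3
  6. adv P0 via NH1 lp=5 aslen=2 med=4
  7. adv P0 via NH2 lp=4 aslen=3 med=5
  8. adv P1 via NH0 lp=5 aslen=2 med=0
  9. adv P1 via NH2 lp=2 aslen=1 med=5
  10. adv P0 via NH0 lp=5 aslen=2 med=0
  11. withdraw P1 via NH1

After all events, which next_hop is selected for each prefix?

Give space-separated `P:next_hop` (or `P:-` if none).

Op 1: best P0=- P1=NH1
Op 2: best P0=- P1=NH1
Op 3: best P0=- P1=NH2
Op 4: best P0=NH1 P1=NH2
Op 5: best P0=NH1 P1=NH2
Op 6: best P0=NH1 P1=NH2
Op 7: best P0=NH1 P1=NH2
Op 8: best P0=NH1 P1=NH0
Op 9: best P0=NH1 P1=NH0
Op 10: best P0=NH0 P1=NH0
Op 11: best P0=NH0 P1=NH0

Answer: P0:NH0 P1:NH0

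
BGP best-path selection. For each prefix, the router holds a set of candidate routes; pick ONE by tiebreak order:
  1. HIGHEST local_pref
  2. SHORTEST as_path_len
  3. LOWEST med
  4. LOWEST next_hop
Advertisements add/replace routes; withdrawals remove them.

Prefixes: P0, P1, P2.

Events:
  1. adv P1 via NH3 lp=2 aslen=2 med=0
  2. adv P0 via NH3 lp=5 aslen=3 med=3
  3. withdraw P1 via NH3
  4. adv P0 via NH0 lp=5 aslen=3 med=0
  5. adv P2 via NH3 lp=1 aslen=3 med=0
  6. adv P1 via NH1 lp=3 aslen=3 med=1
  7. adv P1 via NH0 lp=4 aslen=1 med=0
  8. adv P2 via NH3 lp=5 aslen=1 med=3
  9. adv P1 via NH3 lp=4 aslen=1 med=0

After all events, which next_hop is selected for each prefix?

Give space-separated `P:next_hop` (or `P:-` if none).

Op 1: best P0=- P1=NH3 P2=-
Op 2: best P0=NH3 P1=NH3 P2=-
Op 3: best P0=NH3 P1=- P2=-
Op 4: best P0=NH0 P1=- P2=-
Op 5: best P0=NH0 P1=- P2=NH3
Op 6: best P0=NH0 P1=NH1 P2=NH3
Op 7: best P0=NH0 P1=NH0 P2=NH3
Op 8: best P0=NH0 P1=NH0 P2=NH3
Op 9: best P0=NH0 P1=NH0 P2=NH3

Answer: P0:NH0 P1:NH0 P2:NH3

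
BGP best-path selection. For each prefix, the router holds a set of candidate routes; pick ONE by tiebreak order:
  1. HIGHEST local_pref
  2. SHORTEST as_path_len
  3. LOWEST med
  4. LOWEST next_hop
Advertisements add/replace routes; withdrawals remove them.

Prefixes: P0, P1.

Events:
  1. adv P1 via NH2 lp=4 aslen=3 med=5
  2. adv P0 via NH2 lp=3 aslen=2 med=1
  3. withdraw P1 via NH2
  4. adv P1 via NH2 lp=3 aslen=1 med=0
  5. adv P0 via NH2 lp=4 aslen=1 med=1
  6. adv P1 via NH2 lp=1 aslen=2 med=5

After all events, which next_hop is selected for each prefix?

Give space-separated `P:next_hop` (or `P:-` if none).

Op 1: best P0=- P1=NH2
Op 2: best P0=NH2 P1=NH2
Op 3: best P0=NH2 P1=-
Op 4: best P0=NH2 P1=NH2
Op 5: best P0=NH2 P1=NH2
Op 6: best P0=NH2 P1=NH2

Answer: P0:NH2 P1:NH2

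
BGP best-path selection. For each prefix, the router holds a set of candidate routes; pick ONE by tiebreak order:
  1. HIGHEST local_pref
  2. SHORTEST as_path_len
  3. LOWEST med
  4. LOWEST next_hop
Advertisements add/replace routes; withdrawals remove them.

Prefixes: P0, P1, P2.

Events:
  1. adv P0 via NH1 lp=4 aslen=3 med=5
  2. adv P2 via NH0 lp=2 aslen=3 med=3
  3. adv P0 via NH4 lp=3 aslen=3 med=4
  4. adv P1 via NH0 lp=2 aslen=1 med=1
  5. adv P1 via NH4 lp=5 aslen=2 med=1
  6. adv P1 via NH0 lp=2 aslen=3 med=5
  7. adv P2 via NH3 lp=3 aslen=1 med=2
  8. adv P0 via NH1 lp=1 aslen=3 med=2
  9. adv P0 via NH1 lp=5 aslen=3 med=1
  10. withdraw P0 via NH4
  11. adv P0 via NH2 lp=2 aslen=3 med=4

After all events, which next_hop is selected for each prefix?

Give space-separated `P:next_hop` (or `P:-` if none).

Answer: P0:NH1 P1:NH4 P2:NH3

Derivation:
Op 1: best P0=NH1 P1=- P2=-
Op 2: best P0=NH1 P1=- P2=NH0
Op 3: best P0=NH1 P1=- P2=NH0
Op 4: best P0=NH1 P1=NH0 P2=NH0
Op 5: best P0=NH1 P1=NH4 P2=NH0
Op 6: best P0=NH1 P1=NH4 P2=NH0
Op 7: best P0=NH1 P1=NH4 P2=NH3
Op 8: best P0=NH4 P1=NH4 P2=NH3
Op 9: best P0=NH1 P1=NH4 P2=NH3
Op 10: best P0=NH1 P1=NH4 P2=NH3
Op 11: best P0=NH1 P1=NH4 P2=NH3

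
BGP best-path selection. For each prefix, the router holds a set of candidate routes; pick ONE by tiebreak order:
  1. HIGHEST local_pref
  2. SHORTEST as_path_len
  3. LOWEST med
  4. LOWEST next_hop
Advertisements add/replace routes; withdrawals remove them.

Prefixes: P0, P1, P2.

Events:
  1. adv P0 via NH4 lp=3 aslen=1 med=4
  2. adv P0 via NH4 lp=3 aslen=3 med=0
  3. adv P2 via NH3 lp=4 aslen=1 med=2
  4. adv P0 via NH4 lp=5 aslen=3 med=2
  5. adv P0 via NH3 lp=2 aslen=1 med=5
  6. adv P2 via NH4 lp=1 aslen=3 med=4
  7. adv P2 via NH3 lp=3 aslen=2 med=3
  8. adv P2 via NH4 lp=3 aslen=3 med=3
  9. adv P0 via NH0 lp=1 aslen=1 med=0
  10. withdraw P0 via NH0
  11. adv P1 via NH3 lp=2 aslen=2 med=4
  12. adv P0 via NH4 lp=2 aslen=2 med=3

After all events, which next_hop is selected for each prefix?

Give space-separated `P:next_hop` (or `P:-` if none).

Op 1: best P0=NH4 P1=- P2=-
Op 2: best P0=NH4 P1=- P2=-
Op 3: best P0=NH4 P1=- P2=NH3
Op 4: best P0=NH4 P1=- P2=NH3
Op 5: best P0=NH4 P1=- P2=NH3
Op 6: best P0=NH4 P1=- P2=NH3
Op 7: best P0=NH4 P1=- P2=NH3
Op 8: best P0=NH4 P1=- P2=NH3
Op 9: best P0=NH4 P1=- P2=NH3
Op 10: best P0=NH4 P1=- P2=NH3
Op 11: best P0=NH4 P1=NH3 P2=NH3
Op 12: best P0=NH3 P1=NH3 P2=NH3

Answer: P0:NH3 P1:NH3 P2:NH3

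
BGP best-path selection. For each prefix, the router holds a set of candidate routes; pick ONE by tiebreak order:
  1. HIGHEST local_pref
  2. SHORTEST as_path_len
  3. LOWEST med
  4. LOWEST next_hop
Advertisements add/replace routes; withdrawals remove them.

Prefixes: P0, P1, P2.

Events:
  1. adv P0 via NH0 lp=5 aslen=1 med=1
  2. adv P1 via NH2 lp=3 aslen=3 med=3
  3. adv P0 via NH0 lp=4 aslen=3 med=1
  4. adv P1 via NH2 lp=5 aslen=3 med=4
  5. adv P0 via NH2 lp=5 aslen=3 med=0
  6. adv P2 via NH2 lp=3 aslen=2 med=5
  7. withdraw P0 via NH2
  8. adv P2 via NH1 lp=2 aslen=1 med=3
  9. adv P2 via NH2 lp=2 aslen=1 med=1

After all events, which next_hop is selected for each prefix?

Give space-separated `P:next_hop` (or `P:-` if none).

Op 1: best P0=NH0 P1=- P2=-
Op 2: best P0=NH0 P1=NH2 P2=-
Op 3: best P0=NH0 P1=NH2 P2=-
Op 4: best P0=NH0 P1=NH2 P2=-
Op 5: best P0=NH2 P1=NH2 P2=-
Op 6: best P0=NH2 P1=NH2 P2=NH2
Op 7: best P0=NH0 P1=NH2 P2=NH2
Op 8: best P0=NH0 P1=NH2 P2=NH2
Op 9: best P0=NH0 P1=NH2 P2=NH2

Answer: P0:NH0 P1:NH2 P2:NH2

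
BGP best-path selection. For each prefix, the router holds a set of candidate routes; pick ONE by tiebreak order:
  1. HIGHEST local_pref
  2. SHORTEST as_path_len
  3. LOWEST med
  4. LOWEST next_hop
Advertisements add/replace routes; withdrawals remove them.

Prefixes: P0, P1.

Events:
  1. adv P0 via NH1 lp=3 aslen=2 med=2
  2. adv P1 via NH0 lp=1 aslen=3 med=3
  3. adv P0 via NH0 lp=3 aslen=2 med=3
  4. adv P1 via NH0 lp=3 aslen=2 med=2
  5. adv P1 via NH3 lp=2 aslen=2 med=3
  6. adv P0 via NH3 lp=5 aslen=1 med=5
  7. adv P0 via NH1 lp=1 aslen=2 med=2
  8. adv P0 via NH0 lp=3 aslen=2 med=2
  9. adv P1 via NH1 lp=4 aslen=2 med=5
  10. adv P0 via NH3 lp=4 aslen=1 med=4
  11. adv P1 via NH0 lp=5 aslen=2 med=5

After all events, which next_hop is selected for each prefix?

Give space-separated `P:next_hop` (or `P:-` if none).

Answer: P0:NH3 P1:NH0

Derivation:
Op 1: best P0=NH1 P1=-
Op 2: best P0=NH1 P1=NH0
Op 3: best P0=NH1 P1=NH0
Op 4: best P0=NH1 P1=NH0
Op 5: best P0=NH1 P1=NH0
Op 6: best P0=NH3 P1=NH0
Op 7: best P0=NH3 P1=NH0
Op 8: best P0=NH3 P1=NH0
Op 9: best P0=NH3 P1=NH1
Op 10: best P0=NH3 P1=NH1
Op 11: best P0=NH3 P1=NH0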